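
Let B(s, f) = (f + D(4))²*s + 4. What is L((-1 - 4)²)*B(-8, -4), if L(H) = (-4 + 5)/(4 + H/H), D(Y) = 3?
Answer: -⅘ ≈ -0.80000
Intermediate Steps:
B(s, f) = 4 + s*(3 + f)² (B(s, f) = (f + 3)²*s + 4 = (3 + f)²*s + 4 = s*(3 + f)² + 4 = 4 + s*(3 + f)²)
L(H) = ⅕ (L(H) = 1/(4 + 1) = 1/5 = 1*(⅕) = ⅕)
L((-1 - 4)²)*B(-8, -4) = (4 - 8*(3 - 4)²)/5 = (4 - 8*(-1)²)/5 = (4 - 8*1)/5 = (4 - 8)/5 = (⅕)*(-4) = -⅘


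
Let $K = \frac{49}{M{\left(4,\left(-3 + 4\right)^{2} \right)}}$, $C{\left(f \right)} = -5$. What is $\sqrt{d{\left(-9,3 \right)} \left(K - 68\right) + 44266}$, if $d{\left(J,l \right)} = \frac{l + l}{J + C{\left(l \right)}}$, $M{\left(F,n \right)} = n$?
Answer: $\frac{\sqrt{2169433}}{7} \approx 210.41$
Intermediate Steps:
$d{\left(J,l \right)} = \frac{2 l}{-5 + J}$ ($d{\left(J,l \right)} = \frac{l + l}{J - 5} = \frac{2 l}{-5 + J}$)
$K = 49$ ($K = \frac{49}{\left(-3 + 4\right)^{2}} = \frac{49}{1^{2}} = \frac{49}{1} = 49 \cdot 1 = 49$)
$\sqrt{d{\left(-9,3 \right)} \left(K - 68\right) + 44266} = \sqrt{2 \cdot 3 \frac{1}{-5 - 9} \left(49 - 68\right) + 44266} = \sqrt{2 \cdot 3 \frac{1}{-14} \left(-19\right) + 44266} = \sqrt{2 \cdot 3 \left(- \frac{1}{14}\right) \left(-19\right) + 44266} = \sqrt{\left(- \frac{3}{7}\right) \left(-19\right) + 44266} = \sqrt{\frac{57}{7} + 44266} = \sqrt{\frac{309919}{7}} = \frac{\sqrt{2169433}}{7}$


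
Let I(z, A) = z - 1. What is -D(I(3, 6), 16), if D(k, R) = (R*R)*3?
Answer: -768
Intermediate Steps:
I(z, A) = -1 + z
D(k, R) = 3*R² (D(k, R) = R²*3 = 3*R²)
-D(I(3, 6), 16) = -3*16² = -3*256 = -1*768 = -768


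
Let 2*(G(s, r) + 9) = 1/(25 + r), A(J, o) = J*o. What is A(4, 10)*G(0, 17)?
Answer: -7550/21 ≈ -359.52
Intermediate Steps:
G(s, r) = -9 + 1/(2*(25 + r))
A(4, 10)*G(0, 17) = (4*10)*((-449 - 18*17)/(2*(25 + 17))) = 40*((1/2)*(-449 - 306)/42) = 40*((1/2)*(1/42)*(-755)) = 40*(-755/84) = -7550/21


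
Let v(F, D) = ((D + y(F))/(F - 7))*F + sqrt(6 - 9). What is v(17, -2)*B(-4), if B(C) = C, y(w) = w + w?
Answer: -1088/5 - 4*I*sqrt(3) ≈ -217.6 - 6.9282*I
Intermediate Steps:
y(w) = 2*w
v(F, D) = I*sqrt(3) + F*(D + 2*F)/(-7 + F) (v(F, D) = ((D + 2*F)/(F - 7))*F + sqrt(6 - 9) = ((D + 2*F)/(-7 + F))*F + sqrt(-3) = ((D + 2*F)/(-7 + F))*F + I*sqrt(3) = F*(D + 2*F)/(-7 + F) + I*sqrt(3) = I*sqrt(3) + F*(D + 2*F)/(-7 + F))
v(17, -2)*B(-4) = ((2*17**2 - 2*17 - 7*I*sqrt(3) + I*17*sqrt(3))/(-7 + 17))*(-4) = ((2*289 - 34 - 7*I*sqrt(3) + 17*I*sqrt(3))/10)*(-4) = ((578 - 34 - 7*I*sqrt(3) + 17*I*sqrt(3))/10)*(-4) = ((544 + 10*I*sqrt(3))/10)*(-4) = (272/5 + I*sqrt(3))*(-4) = -1088/5 - 4*I*sqrt(3)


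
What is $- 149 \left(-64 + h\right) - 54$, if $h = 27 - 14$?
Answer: $7545$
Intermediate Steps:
$h = 13$ ($h = 27 - 14 = 13$)
$- 149 \left(-64 + h\right) - 54 = - 149 \left(-64 + 13\right) - 54 = \left(-149\right) \left(-51\right) - 54 = 7599 - 54 = 7545$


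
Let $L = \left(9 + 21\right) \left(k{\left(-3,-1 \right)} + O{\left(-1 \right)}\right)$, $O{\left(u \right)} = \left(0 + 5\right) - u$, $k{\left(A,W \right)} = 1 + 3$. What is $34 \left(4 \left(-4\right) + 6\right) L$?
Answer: $-102000$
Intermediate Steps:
$k{\left(A,W \right)} = 4$
$O{\left(u \right)} = 5 - u$
$L = 300$ ($L = \left(9 + 21\right) \left(4 + \left(5 - -1\right)\right) = 30 \left(4 + \left(5 + 1\right)\right) = 30 \left(4 + 6\right) = 30 \cdot 10 = 300$)
$34 \left(4 \left(-4\right) + 6\right) L = 34 \left(4 \left(-4\right) + 6\right) 300 = 34 \left(-16 + 6\right) 300 = 34 \left(-10\right) 300 = \left(-340\right) 300 = -102000$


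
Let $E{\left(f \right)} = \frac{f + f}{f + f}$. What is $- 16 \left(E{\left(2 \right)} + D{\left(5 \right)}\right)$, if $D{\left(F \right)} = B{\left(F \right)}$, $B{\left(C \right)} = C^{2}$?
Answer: $-416$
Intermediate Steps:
$D{\left(F \right)} = F^{2}$
$E{\left(f \right)} = 1$ ($E{\left(f \right)} = \frac{2 f}{2 f} = 2 f \frac{1}{2 f} = 1$)
$- 16 \left(E{\left(2 \right)} + D{\left(5 \right)}\right) = - 16 \left(1 + 5^{2}\right) = - 16 \left(1 + 25\right) = \left(-16\right) 26 = -416$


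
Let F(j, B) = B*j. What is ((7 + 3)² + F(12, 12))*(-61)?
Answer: -14884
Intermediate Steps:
((7 + 3)² + F(12, 12))*(-61) = ((7 + 3)² + 12*12)*(-61) = (10² + 144)*(-61) = (100 + 144)*(-61) = 244*(-61) = -14884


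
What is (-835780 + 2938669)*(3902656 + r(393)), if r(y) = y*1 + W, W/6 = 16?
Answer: 8207880685905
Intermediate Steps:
W = 96 (W = 6*16 = 96)
r(y) = 96 + y (r(y) = y*1 + 96 = y + 96 = 96 + y)
(-835780 + 2938669)*(3902656 + r(393)) = (-835780 + 2938669)*(3902656 + (96 + 393)) = 2102889*(3902656 + 489) = 2102889*3903145 = 8207880685905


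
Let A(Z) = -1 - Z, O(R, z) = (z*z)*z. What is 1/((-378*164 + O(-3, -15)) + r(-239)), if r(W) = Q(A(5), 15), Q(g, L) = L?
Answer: -1/65352 ≈ -1.5302e-5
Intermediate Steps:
O(R, z) = z**3 (O(R, z) = z**2*z = z**3)
r(W) = 15
1/((-378*164 + O(-3, -15)) + r(-239)) = 1/((-378*164 + (-15)**3) + 15) = 1/((-61992 - 3375) + 15) = 1/(-65367 + 15) = 1/(-65352) = -1/65352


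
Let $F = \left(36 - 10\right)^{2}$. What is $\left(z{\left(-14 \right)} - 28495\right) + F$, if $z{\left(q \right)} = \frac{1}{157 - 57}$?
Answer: $- \frac{2781899}{100} \approx -27819.0$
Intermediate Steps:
$z{\left(q \right)} = \frac{1}{100}$
$F = 676$ ($F = 26^{2} = 676$)
$\left(z{\left(-14 \right)} - 28495\right) + F = \left(\frac{1}{100} - 28495\right) + 676 = - \frac{2849499}{100} + 676 = - \frac{2781899}{100}$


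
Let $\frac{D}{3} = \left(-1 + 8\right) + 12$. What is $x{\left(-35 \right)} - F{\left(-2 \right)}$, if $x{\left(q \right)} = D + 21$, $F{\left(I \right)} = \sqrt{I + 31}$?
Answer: $78 - \sqrt{29} \approx 72.615$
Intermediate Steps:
$D = 57$ ($D = 3 \left(\left(-1 + 8\right) + 12\right) = 3 \left(7 + 12\right) = 3 \cdot 19 = 57$)
$F{\left(I \right)} = \sqrt{31 + I}$
$x{\left(q \right)} = 78$ ($x{\left(q \right)} = 57 + 21 = 78$)
$x{\left(-35 \right)} - F{\left(-2 \right)} = 78 - \sqrt{31 - 2} = 78 - \sqrt{29}$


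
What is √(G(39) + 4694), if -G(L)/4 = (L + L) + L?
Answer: √4226 ≈ 65.008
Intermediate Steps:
G(L) = -12*L (G(L) = -4*((L + L) + L) = -4*(2*L + L) = -12*L)
√(G(39) + 4694) = √(-12*39 + 4694) = √(-468 + 4694) = √4226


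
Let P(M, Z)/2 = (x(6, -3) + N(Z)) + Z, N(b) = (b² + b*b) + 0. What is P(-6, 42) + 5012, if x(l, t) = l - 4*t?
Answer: 12188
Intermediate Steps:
N(b) = 2*b² (N(b) = (b² + b²) + 0 = 2*b² + 0 = 2*b²)
P(M, Z) = 36 + 2*Z + 4*Z² (P(M, Z) = 2*(((6 - 4*(-3)) + 2*Z²) + Z) = 2*(((6 + 12) + 2*Z²) + Z) = 2*((18 + 2*Z²) + Z) = 2*(18 + Z + 2*Z²) = 36 + 2*Z + 4*Z²)
P(-6, 42) + 5012 = (36 + 2*42 + 4*42²) + 5012 = (36 + 84 + 4*1764) + 5012 = (36 + 84 + 7056) + 5012 = 7176 + 5012 = 12188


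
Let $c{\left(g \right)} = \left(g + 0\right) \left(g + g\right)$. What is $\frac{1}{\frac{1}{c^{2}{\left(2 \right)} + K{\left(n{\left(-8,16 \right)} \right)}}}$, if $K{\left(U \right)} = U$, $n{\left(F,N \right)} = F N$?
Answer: $-64$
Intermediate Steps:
$c{\left(g \right)} = 2 g^{2}$ ($c{\left(g \right)} = g 2 g = 2 g^{2}$)
$\frac{1}{\frac{1}{c^{2}{\left(2 \right)} + K{\left(n{\left(-8,16 \right)} \right)}}} = \frac{1}{\frac{1}{\left(2 \cdot 2^{2}\right)^{2} - 128}} = \frac{1}{\frac{1}{\left(2 \cdot 4\right)^{2} - 128}} = \frac{1}{\frac{1}{8^{2} - 128}} = \frac{1}{\frac{1}{64 - 128}} = \frac{1}{\frac{1}{-64}} = \frac{1}{- \frac{1}{64}} = -64$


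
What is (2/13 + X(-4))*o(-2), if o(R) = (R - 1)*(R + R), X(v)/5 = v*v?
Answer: 12504/13 ≈ 961.85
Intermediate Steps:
X(v) = 5*v² (X(v) = 5*(v*v) = 5*v²)
o(R) = 2*R*(-1 + R) (o(R) = (-1 + R)*(2*R) = 2*R*(-1 + R))
(2/13 + X(-4))*o(-2) = (2/13 + 5*(-4)²)*(2*(-2)*(-1 - 2)) = (2*(1/13) + 5*16)*(2*(-2)*(-3)) = (2/13 + 80)*12 = (1042/13)*12 = 12504/13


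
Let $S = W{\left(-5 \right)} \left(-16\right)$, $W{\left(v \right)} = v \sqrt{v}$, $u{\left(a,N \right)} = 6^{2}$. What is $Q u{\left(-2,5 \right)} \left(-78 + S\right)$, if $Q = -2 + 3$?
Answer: $-2808 + 2880 i \sqrt{5} \approx -2808.0 + 6439.9 i$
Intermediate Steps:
$u{\left(a,N \right)} = 36$
$Q = 1$
$W{\left(v \right)} = v^{\frac{3}{2}}$
$S = 80 i \sqrt{5}$ ($S = \left(-5\right)^{\frac{3}{2}} \left(-16\right) = - 5 i \sqrt{5} \left(-16\right) = 80 i \sqrt{5} \approx 178.89 i$)
$Q u{\left(-2,5 \right)} \left(-78 + S\right) = 1 \cdot 36 \left(-78 + 80 i \sqrt{5}\right) = 36 \left(-78 + 80 i \sqrt{5}\right) = -2808 + 2880 i \sqrt{5}$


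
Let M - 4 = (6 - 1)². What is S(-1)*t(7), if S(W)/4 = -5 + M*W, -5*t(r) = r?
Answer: 952/5 ≈ 190.40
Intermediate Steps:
t(r) = -r/5
M = 29 (M = 4 + (6 - 1)² = 4 + 5² = 4 + 25 = 29)
S(W) = -20 + 116*W (S(W) = 4*(-5 + 29*W) = -20 + 116*W)
S(-1)*t(7) = (-20 + 116*(-1))*(-⅕*7) = (-20 - 116)*(-7/5) = -136*(-7/5) = 952/5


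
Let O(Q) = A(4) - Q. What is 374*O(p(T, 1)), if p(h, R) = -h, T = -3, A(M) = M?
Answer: 374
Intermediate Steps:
O(Q) = 4 - Q
374*O(p(T, 1)) = 374*(4 - (-1)*(-3)) = 374*(4 - 1*3) = 374*(4 - 3) = 374*1 = 374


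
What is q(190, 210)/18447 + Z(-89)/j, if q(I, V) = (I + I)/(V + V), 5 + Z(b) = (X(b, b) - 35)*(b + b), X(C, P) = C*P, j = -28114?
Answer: 543780702097/10890998118 ≈ 49.929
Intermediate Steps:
Z(b) = -5 + 2*b*(-35 + b²) (Z(b) = -5 + (b*b - 35)*(b + b) = -5 + (b² - 35)*(2*b) = -5 + (-35 + b²)*(2*b) = -5 + 2*b*(-35 + b²))
q(I, V) = I/V (q(I, V) = (2*I)/((2*V)) = (2*I)*(1/(2*V)) = I/V)
q(190, 210)/18447 + Z(-89)/j = (190/210)/18447 + (-5 - 70*(-89) + 2*(-89)³)/(-28114) = (190*(1/210))*(1/18447) + (-5 + 6230 + 2*(-704969))*(-1/28114) = (19/21)*(1/18447) + (-5 + 6230 - 1409938)*(-1/28114) = 19/387387 - 1403713*(-1/28114) = 19/387387 + 1403713/28114 = 543780702097/10890998118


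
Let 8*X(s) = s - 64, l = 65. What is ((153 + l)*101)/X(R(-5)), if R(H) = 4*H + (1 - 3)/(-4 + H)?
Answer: -792648/377 ≈ -2102.5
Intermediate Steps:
R(H) = -2/(-4 + H) + 4*H (R(H) = 4*H - 2/(-4 + H) = -2/(-4 + H) + 4*H)
X(s) = -8 + s/8 (X(s) = (s - 64)/8 = (-64 + s)/8 = -8 + s/8)
((153 + l)*101)/X(R(-5)) = ((153 + 65)*101)/(-8 + (2*(-1 - 8*(-5) + 2*(-5)**2)/(-4 - 5))/8) = (218*101)/(-8 + (2*(-1 + 40 + 2*25)/(-9))/8) = 22018/(-8 + (2*(-1/9)*(-1 + 40 + 50))/8) = 22018/(-8 + (2*(-1/9)*89)/8) = 22018/(-8 + (1/8)*(-178/9)) = 22018/(-8 - 89/36) = 22018/(-377/36) = 22018*(-36/377) = -792648/377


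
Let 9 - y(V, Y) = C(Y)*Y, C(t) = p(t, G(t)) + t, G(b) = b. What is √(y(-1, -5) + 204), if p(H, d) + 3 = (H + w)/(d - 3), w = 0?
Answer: √2818/4 ≈ 13.271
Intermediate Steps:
p(H, d) = -3 + H/(-3 + d) (p(H, d) = -3 + (H + 0)/(d - 3) = -3 + H/(-3 + d))
C(t) = t + (9 - 2*t)/(-3 + t) (C(t) = (9 + t - 3*t)/(-3 + t) + t = (9 - 2*t)/(-3 + t) + t = t + (9 - 2*t)/(-3 + t))
y(V, Y) = 9 - Y*(9 + Y² - 5*Y)/(-3 + Y) (y(V, Y) = 9 - (9 + Y² - 5*Y)/(-3 + Y)*Y = 9 - Y*(9 + Y² - 5*Y)/(-3 + Y))
√(y(-1, -5) + 204) = √((-27 - 1*(-5)³ + 5*(-5)²)/(-3 - 5) + 204) = √((-27 - 1*(-125) + 5*25)/(-8) + 204) = √(-(-27 + 125 + 125)/8 + 204) = √(-⅛*223 + 204) = √(-223/8 + 204) = √(1409/8) = √2818/4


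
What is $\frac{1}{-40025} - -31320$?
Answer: $\frac{1253582999}{40025} \approx 31320.0$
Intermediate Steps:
$\frac{1}{-40025} - -31320 = - \frac{1}{40025} + 31320 = \frac{1253582999}{40025}$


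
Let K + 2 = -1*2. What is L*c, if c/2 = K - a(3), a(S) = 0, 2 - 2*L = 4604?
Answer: 18408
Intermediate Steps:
L = -2301 (L = 1 - ½*4604 = 1 - 2302 = -2301)
K = -4 (K = -2 - 1*2 = -2 - 2 = -4)
c = -8 (c = 2*(-4 - 1*0) = 2*(-4 + 0) = 2*(-4) = -8)
L*c = -2301*(-8) = 18408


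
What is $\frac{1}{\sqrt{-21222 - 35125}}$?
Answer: $- \frac{i \sqrt{67}}{1943} \approx - 0.0042127 i$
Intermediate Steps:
$\frac{1}{\sqrt{-21222 - 35125}} = \frac{1}{\sqrt{-56347}} = \frac{1}{29 i \sqrt{67}} = - \frac{i \sqrt{67}}{1943}$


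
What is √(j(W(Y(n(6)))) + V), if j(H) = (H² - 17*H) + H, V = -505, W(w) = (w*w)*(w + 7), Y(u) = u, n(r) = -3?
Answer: √215 ≈ 14.663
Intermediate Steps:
W(w) = w²*(7 + w)
j(H) = H² - 16*H
√(j(W(Y(n(6)))) + V) = √(((-3)²*(7 - 3))*(-16 + (-3)²*(7 - 3)) - 505) = √((9*4)*(-16 + 9*4) - 505) = √(36*(-16 + 36) - 505) = √(36*20 - 505) = √(720 - 505) = √215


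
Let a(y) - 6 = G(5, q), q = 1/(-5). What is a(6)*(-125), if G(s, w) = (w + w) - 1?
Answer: -575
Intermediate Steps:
q = -1/5 ≈ -0.20000
G(s, w) = -1 + 2*w (G(s, w) = 2*w - 1 = -1 + 2*w)
a(y) = 23/5 (a(y) = 6 + (-1 + 2*(-1/5)) = 6 + (-1 - 2/5) = 6 - 7/5 = 23/5)
a(6)*(-125) = (23/5)*(-125) = -575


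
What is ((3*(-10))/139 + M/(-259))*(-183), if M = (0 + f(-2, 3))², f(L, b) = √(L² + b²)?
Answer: 1752591/36001 ≈ 48.682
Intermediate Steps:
M = 13 (M = (0 + √((-2)² + 3²))² = (0 + √(4 + 9))² = (0 + √13)² = (√13)² = 13)
((3*(-10))/139 + M/(-259))*(-183) = ((3*(-10))/139 + 13/(-259))*(-183) = (-30*1/139 + 13*(-1/259))*(-183) = (-30/139 - 13/259)*(-183) = -9577/36001*(-183) = 1752591/36001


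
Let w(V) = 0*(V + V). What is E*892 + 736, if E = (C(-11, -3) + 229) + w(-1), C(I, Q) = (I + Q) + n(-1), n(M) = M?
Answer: 191624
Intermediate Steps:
w(V) = 0 (w(V) = 0*(2*V) = 0)
C(I, Q) = -1 + I + Q (C(I, Q) = (I + Q) - 1 = -1 + I + Q)
E = 214 (E = ((-1 - 11 - 3) + 229) + 0 = (-15 + 229) + 0 = 214 + 0 = 214)
E*892 + 736 = 214*892 + 736 = 190888 + 736 = 191624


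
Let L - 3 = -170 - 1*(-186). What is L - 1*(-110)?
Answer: 129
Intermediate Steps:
L = 19 (L = 3 + (-170 - 1*(-186)) = 3 + (-170 + 186) = 3 + 16 = 19)
L - 1*(-110) = 19 - 1*(-110) = 19 + 110 = 129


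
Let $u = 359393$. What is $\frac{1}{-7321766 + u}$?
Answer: $- \frac{1}{6962373} \approx -1.4363 \cdot 10^{-7}$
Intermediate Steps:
$\frac{1}{-7321766 + u} = \frac{1}{-7321766 + 359393} = \frac{1}{-6962373} = - \frac{1}{6962373}$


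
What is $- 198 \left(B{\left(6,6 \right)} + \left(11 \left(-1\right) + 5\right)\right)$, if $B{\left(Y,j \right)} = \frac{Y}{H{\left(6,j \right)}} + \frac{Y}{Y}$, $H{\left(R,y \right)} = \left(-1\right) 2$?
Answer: $1584$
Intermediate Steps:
$H{\left(R,y \right)} = -2$
$B{\left(Y,j \right)} = 1 - \frac{Y}{2}$ ($B{\left(Y,j \right)} = \frac{Y}{-2} + \frac{Y}{Y} = Y \left(- \frac{1}{2}\right) + 1 = - \frac{Y}{2} + 1 = 1 - \frac{Y}{2}$)
$- 198 \left(B{\left(6,6 \right)} + \left(11 \left(-1\right) + 5\right)\right) = - 198 \left(\left(1 - 3\right) + \left(11 \left(-1\right) + 5\right)\right) = - 198 \left(\left(1 - 3\right) + \left(-11 + 5\right)\right) = - 198 \left(-2 - 6\right) = \left(-198\right) \left(-8\right) = 1584$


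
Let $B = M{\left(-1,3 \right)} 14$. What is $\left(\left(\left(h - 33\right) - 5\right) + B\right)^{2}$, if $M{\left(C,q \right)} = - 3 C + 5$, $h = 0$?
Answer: $5476$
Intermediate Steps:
$M{\left(C,q \right)} = 5 - 3 C$
$B = 112$ ($B = \left(5 - -3\right) 14 = \left(5 + 3\right) 14 = 8 \cdot 14 = 112$)
$\left(\left(\left(h - 33\right) - 5\right) + B\right)^{2} = \left(\left(\left(0 - 33\right) - 5\right) + 112\right)^{2} = \left(\left(-33 - 5\right) + 112\right)^{2} = \left(-38 + 112\right)^{2} = 74^{2} = 5476$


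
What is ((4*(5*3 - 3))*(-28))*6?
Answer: -8064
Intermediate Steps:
((4*(5*3 - 3))*(-28))*6 = ((4*(15 - 3))*(-28))*6 = ((4*12)*(-28))*6 = (48*(-28))*6 = -1344*6 = -8064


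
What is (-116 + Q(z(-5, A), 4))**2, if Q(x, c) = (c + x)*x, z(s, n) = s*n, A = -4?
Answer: 132496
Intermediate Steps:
z(s, n) = n*s
Q(x, c) = x*(c + x)
(-116 + Q(z(-5, A), 4))**2 = (-116 + (-4*(-5))*(4 - 4*(-5)))**2 = (-116 + 20*(4 + 20))**2 = (-116 + 20*24)**2 = (-116 + 480)**2 = 364**2 = 132496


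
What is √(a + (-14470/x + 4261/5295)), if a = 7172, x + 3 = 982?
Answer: √192349243642081845/5183805 ≈ 84.605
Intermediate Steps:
x = 979 (x = -3 + 982 = 979)
√(a + (-14470/x + 4261/5295)) = √(7172 + (-14470/979 + 4261/5295)) = √(7172 - 72447131/5183805) = √(37105802329/5183805) = √192349243642081845/5183805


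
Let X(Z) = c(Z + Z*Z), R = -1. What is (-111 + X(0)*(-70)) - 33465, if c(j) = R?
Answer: -33506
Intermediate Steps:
c(j) = -1
X(Z) = -1
(-111 + X(0)*(-70)) - 33465 = (-111 - 1*(-70)) - 33465 = (-111 + 70) - 33465 = -41 - 33465 = -33506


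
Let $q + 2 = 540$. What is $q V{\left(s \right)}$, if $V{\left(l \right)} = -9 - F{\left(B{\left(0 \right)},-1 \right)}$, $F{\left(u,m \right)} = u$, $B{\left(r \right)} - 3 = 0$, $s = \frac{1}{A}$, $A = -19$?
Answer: $-6456$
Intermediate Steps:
$q = 538$ ($q = -2 + 540 = 538$)
$s = - \frac{1}{19}$ ($s = \frac{1}{-19} = - \frac{1}{19} \approx -0.052632$)
$B{\left(r \right)} = 3$ ($B{\left(r \right)} = 3 + 0 = 3$)
$V{\left(l \right)} = -12$ ($V{\left(l \right)} = -9 - 3 = -12$)
$q V{\left(s \right)} = 538 \left(-12\right) = -6456$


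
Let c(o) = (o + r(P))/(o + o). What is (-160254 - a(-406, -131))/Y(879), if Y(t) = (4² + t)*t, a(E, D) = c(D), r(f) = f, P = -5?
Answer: -20993342/103058355 ≈ -0.20370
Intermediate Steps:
c(o) = (-5 + o)/(2*o) (c(o) = (o - 5)/(o + o) = (-5 + o)/((2*o)) = (-5 + o)*(1/(2*o)) = (-5 + o)/(2*o))
a(E, D) = (-5 + D)/(2*D)
Y(t) = t*(16 + t) (Y(t) = (16 + t)*t = t*(16 + t))
(-160254 - a(-406, -131))/Y(879) = (-160254 - (-5 - 131)/(2*(-131)))/((879*(16 + 879))) = (-160254 - (-1)*(-136)/(2*131))/((879*895)) = (-160254 - 1*68/131)/786705 = (-160254 - 68/131)*(1/786705) = -20993342/131*1/786705 = -20993342/103058355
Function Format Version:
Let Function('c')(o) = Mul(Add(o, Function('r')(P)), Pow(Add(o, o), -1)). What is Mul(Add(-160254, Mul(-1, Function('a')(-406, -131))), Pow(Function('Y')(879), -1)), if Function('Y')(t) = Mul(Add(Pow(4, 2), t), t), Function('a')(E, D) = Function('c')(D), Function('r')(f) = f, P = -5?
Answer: Rational(-20993342, 103058355) ≈ -0.20370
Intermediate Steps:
Function('c')(o) = Mul(Rational(1, 2), Pow(o, -1), Add(-5, o)) (Function('c')(o) = Mul(Add(o, -5), Pow(Add(o, o), -1)) = Mul(Add(-5, o), Pow(Mul(2, o), -1)) = Mul(Add(-5, o), Mul(Rational(1, 2), Pow(o, -1))) = Mul(Rational(1, 2), Pow(o, -1), Add(-5, o)))
Function('a')(E, D) = Mul(Rational(1, 2), Pow(D, -1), Add(-5, D))
Function('Y')(t) = Mul(t, Add(16, t)) (Function('Y')(t) = Mul(Add(16, t), t) = Mul(t, Add(16, t)))
Mul(Add(-160254, Mul(-1, Function('a')(-406, -131))), Pow(Function('Y')(879), -1)) = Mul(Add(-160254, Mul(-1, Mul(Rational(1, 2), Pow(-131, -1), Add(-5, -131)))), Pow(Mul(879, Add(16, 879)), -1)) = Mul(Add(-160254, Mul(-1, Mul(Rational(1, 2), Rational(-1, 131), -136))), Pow(Mul(879, 895), -1)) = Mul(Add(-160254, Mul(-1, Rational(68, 131))), Pow(786705, -1)) = Mul(Add(-160254, Rational(-68, 131)), Rational(1, 786705)) = Mul(Rational(-20993342, 131), Rational(1, 786705)) = Rational(-20993342, 103058355)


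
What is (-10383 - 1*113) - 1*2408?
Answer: -12904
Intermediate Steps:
(-10383 - 1*113) - 1*2408 = (-10383 - 113) - 2408 = -10496 - 2408 = -12904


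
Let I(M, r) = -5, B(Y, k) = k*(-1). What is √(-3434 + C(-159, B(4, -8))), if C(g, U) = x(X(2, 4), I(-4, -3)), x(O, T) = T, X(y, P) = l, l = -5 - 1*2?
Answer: I*√3439 ≈ 58.643*I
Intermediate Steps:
B(Y, k) = -k
l = -7 (l = -5 - 2 = -7)
X(y, P) = -7
C(g, U) = -5
√(-3434 + C(-159, B(4, -8))) = √(-3434 - 5) = √(-3439) = I*√3439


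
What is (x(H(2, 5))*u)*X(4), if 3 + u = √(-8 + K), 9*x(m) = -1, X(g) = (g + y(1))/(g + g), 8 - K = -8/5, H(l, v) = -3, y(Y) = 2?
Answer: ¼ - √10/30 ≈ 0.14459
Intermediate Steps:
K = 48/5 (K = 8 - (-8)/5 = 8 - 1*(-8/5) = 8 + 8/5 = 48/5 ≈ 9.6000)
X(g) = (2 + g)/(2*g) (X(g) = (g + 2)/(g + g) = (2 + g)/((2*g)) = (2 + g)*(1/(2*g)) = (2 + g)/(2*g))
x(m) = -⅑ (x(m) = (⅑)*(-1) = -⅑)
u = -3 + 2*√10/5 (u = -3 + √(-8 + 48/5) = -3 + √(8/5) = -3 + 2*√10/5 ≈ -1.7351)
(x(H(2, 5))*u)*X(4) = (-(-3 + 2*√10/5)/9)*((½)*(2 + 4)/4) = (⅓ - 2*√10/45)*((½)*(¼)*6) = (⅓ - 2*√10/45)*(¾) = ¼ - √10/30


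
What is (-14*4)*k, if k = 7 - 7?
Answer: 0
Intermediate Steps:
k = 0
(-14*4)*k = -14*4*0 = -56*0 = 0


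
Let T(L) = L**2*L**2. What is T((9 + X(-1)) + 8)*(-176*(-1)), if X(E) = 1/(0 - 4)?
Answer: 221662331/16 ≈ 1.3854e+7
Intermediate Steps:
X(E) = -1/4 (X(E) = 1/(-4) = -1/4)
T(L) = L**4
T((9 + X(-1)) + 8)*(-176*(-1)) = ((9 - 1/4) + 8)**4*(-176*(-1)) = (35/4 + 8)**4*176 = (67/4)**4*176 = (20151121/256)*176 = 221662331/16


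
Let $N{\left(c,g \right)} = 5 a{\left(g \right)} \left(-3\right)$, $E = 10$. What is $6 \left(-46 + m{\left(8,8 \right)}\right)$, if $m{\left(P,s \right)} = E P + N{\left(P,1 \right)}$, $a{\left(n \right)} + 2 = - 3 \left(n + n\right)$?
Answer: $924$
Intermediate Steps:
$a{\left(n \right)} = -2 - 6 n$ ($a{\left(n \right)} = -2 - 3 \left(n + n\right) = -2 - 3 \cdot 2 n = -2 - 6 n$)
$N{\left(c,g \right)} = 30 + 90 g$ ($N{\left(c,g \right)} = 5 \left(-2 - 6 g\right) \left(-3\right) = \left(-10 - 30 g\right) \left(-3\right) = 30 + 90 g$)
$m{\left(P,s \right)} = 120 + 10 P$ ($m{\left(P,s \right)} = 10 P + \left(30 + 90 \cdot 1\right) = 10 P + \left(30 + 90\right) = 10 P + 120 = 120 + 10 P$)
$6 \left(-46 + m{\left(8,8 \right)}\right) = 6 \left(-46 + \left(120 + 10 \cdot 8\right)\right) = 6 \left(-46 + \left(120 + 80\right)\right) = 6 \left(-46 + 200\right) = 6 \cdot 154 = 924$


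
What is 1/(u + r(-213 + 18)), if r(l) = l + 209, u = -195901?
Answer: -1/195887 ≈ -5.1050e-6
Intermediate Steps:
r(l) = 209 + l
1/(u + r(-213 + 18)) = 1/(-195901 + (209 + (-213 + 18))) = 1/(-195901 + (209 - 195)) = 1/(-195901 + 14) = 1/(-195887) = -1/195887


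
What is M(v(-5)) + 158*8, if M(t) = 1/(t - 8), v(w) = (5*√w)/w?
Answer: 87208/69 + I*√5/69 ≈ 1263.9 + 0.032407*I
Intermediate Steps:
v(w) = 5/√w
M(t) = 1/(-8 + t)
M(v(-5)) + 158*8 = 1/(-8 + 5/√(-5)) + 158*8 = 1/(-8 + 5*(-I*√5/5)) + 1264 = 1/(-8 - I*√5) + 1264 = 1264 + 1/(-8 - I*√5)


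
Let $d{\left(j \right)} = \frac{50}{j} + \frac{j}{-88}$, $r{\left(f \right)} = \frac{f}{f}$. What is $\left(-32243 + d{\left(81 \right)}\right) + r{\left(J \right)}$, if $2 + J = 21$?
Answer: $- \frac{229823137}{7128} \approx -32242.0$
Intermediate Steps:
$J = 19$ ($J = -2 + 21 = 19$)
$r{\left(f \right)} = 1$
$d{\left(j \right)} = \frac{50}{j} - \frac{j}{88}$ ($d{\left(j \right)} = \frac{50}{j} + j \left(- \frac{1}{88}\right) = \frac{50}{j} - \frac{j}{88}$)
$\left(-32243 + d{\left(81 \right)}\right) + r{\left(J \right)} = \left(-32243 + \left(\frac{50}{81} - \frac{81}{88}\right)\right) + 1 = \left(-32243 - \frac{2161}{7128}\right) + 1 = - \frac{229830265}{7128} + 1 = - \frac{229823137}{7128}$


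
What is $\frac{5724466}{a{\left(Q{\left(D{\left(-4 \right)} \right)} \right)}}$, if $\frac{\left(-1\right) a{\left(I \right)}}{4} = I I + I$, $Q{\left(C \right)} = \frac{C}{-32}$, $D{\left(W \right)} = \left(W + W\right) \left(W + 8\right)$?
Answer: $- \frac{2862233}{4} \approx -7.1556 \cdot 10^{5}$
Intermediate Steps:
$D{\left(W \right)} = 2 W \left(8 + W\right)$
$Q{\left(C \right)} = - \frac{C}{32}$ ($Q{\left(C \right)} = C \left(- \frac{1}{32}\right) = - \frac{C}{32}$)
$a{\left(I \right)} = - 4 I - 4 I^{2}$ ($a{\left(I \right)} = - 4 \left(I I + I\right) = - 4 \left(I^{2} + I\right) = - 4 \left(I + I^{2}\right) = - 4 I - 4 I^{2}$)
$\frac{5724466}{a{\left(Q{\left(D{\left(-4 \right)} \right)} \right)}} = \frac{5724466}{\left(-4\right) \left(- \frac{2 \left(-4\right) \left(8 - 4\right)}{32}\right) \left(1 - \frac{2 \left(-4\right) \left(8 - 4\right)}{32}\right)} = \frac{5724466}{\left(-4\right) \left(- \frac{2 \left(-4\right) 4}{32}\right) \left(1 - \frac{2 \left(-4\right) 4}{32}\right)} = \frac{5724466}{\left(-4\right) \left(\left(- \frac{1}{32}\right) \left(-32\right)\right) \left(1 - -1\right)} = \frac{5724466}{\left(-4\right) 1 \left(1 + 1\right)} = \frac{5724466}{\left(-4\right) 1 \cdot 2} = \frac{5724466}{-8} = 5724466 \left(- \frac{1}{8}\right) = - \frac{2862233}{4}$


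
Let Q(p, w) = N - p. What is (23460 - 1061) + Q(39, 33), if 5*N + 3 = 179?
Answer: 111976/5 ≈ 22395.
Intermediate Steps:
N = 176/5 (N = -⅗ + (⅕)*179 = -⅗ + 179/5 = 176/5 ≈ 35.200)
Q(p, w) = 176/5 - p
(23460 - 1061) + Q(39, 33) = (23460 - 1061) + (176/5 - 1*39) = 22399 + (176/5 - 39) = 22399 - 19/5 = 111976/5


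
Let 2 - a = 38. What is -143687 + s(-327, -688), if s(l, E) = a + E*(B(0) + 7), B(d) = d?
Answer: -148539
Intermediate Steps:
a = -36 (a = 2 - 1*38 = 2 - 38 = -36)
s(l, E) = -36 + 7*E (s(l, E) = -36 + E*(0 + 7) = -36 + E*7 = -36 + 7*E)
-143687 + s(-327, -688) = -143687 + (-36 + 7*(-688)) = -143687 + (-36 - 4816) = -143687 - 4852 = -148539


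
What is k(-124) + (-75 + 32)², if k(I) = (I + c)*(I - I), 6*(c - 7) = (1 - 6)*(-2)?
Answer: 1849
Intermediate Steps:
c = 26/3 (c = 7 + ((1 - 6)*(-2))/6 = 7 + (-5*(-2))/6 = 7 + (⅙)*10 = 7 + 5/3 = 26/3 ≈ 8.6667)
k(I) = 0 (k(I) = (I + 26/3)*(I - I) = (26/3 + I)*0 = 0)
k(-124) + (-75 + 32)² = 0 + (-75 + 32)² = 0 + (-43)² = 0 + 1849 = 1849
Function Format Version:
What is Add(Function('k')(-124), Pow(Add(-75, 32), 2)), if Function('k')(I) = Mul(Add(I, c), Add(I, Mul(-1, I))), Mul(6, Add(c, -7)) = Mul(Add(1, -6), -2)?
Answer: 1849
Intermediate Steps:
c = Rational(26, 3) (c = Add(7, Mul(Rational(1, 6), Mul(Add(1, -6), -2))) = Add(7, Mul(Rational(1, 6), Mul(-5, -2))) = Add(7, Mul(Rational(1, 6), 10)) = Add(7, Rational(5, 3)) = Rational(26, 3) ≈ 8.6667)
Function('k')(I) = 0 (Function('k')(I) = Mul(Add(I, Rational(26, 3)), Add(I, Mul(-1, I))) = Mul(Add(Rational(26, 3), I), 0) = 0)
Add(Function('k')(-124), Pow(Add(-75, 32), 2)) = Add(0, Pow(Add(-75, 32), 2)) = Add(0, Pow(-43, 2)) = Add(0, 1849) = 1849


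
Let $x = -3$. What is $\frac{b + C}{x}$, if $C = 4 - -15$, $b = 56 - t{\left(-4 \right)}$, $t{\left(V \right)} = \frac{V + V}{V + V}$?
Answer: $- \frac{74}{3} \approx -24.667$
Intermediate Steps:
$t{\left(V \right)} = 1$ ($t{\left(V \right)} = \frac{2 V}{2 V} = 2 V \frac{1}{2 V} = 1$)
$b = 55$ ($b = 56 - 1 = 55$)
$C = 19$ ($C = 4 + 15 = 19$)
$\frac{b + C}{x} = \frac{55 + 19}{-3} = \left(- \frac{1}{3}\right) 74 = - \frac{74}{3}$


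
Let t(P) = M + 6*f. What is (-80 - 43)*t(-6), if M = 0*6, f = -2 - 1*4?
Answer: 4428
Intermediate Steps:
f = -6 (f = -2 - 4 = -6)
M = 0
t(P) = -36 (t(P) = 0 + 6*(-6) = 0 - 36 = -36)
(-80 - 43)*t(-6) = (-80 - 43)*(-36) = -123*(-36) = 4428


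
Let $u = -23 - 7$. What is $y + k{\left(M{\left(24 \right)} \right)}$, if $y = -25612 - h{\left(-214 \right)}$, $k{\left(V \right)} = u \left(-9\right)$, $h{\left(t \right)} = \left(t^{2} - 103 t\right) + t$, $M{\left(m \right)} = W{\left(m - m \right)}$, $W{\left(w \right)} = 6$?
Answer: $-92966$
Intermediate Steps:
$u = -30$ ($u = -23 - 7 = -30$)
$M{\left(m \right)} = 6$
$h{\left(t \right)} = t^{2} - 102 t$
$k{\left(V \right)} = 270$ ($k{\left(V \right)} = \left(-30\right) \left(-9\right) = 270$)
$y = -93236$ ($y = -25612 - - 214 \left(-102 - 214\right) = -25612 - \left(-214\right) \left(-316\right) = -25612 - 67624 = -93236$)
$y + k{\left(M{\left(24 \right)} \right)} = -93236 + 270 = -92966$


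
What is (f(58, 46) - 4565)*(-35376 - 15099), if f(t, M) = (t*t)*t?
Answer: -9617859825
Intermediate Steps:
f(t, M) = t³ (f(t, M) = t²*t = t³)
(f(58, 46) - 4565)*(-35376 - 15099) = (58³ - 4565)*(-35376 - 15099) = (195112 - 4565)*(-50475) = 190547*(-50475) = -9617859825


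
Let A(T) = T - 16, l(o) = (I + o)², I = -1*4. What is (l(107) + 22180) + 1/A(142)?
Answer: 4131415/126 ≈ 32789.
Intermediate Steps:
I = -4
l(o) = (-4 + o)²
A(T) = -16 + T
(l(107) + 22180) + 1/A(142) = ((-4 + 107)² + 22180) + 1/(-16 + 142) = (103² + 22180) + 1/126 = (10609 + 22180) + 1/126 = 32789 + 1/126 = 4131415/126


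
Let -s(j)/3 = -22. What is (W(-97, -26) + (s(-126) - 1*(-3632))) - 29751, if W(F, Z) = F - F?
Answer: -26053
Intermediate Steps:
s(j) = 66 (s(j) = -3*(-22) = 66)
W(F, Z) = 0
(W(-97, -26) + (s(-126) - 1*(-3632))) - 29751 = (0 + (66 - 1*(-3632))) - 29751 = (0 + (66 + 3632)) - 29751 = (0 + 3698) - 29751 = 3698 - 29751 = -26053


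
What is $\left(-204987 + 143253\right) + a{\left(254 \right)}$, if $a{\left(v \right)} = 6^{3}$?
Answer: $-61518$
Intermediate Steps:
$a{\left(v \right)} = 216$
$\left(-204987 + 143253\right) + a{\left(254 \right)} = \left(-204987 + 143253\right) + 216 = -61734 + 216 = -61518$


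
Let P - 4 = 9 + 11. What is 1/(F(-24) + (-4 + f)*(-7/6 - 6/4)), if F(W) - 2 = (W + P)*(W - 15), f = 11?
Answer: -3/50 ≈ -0.060000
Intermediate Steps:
P = 24 (P = 4 + (9 + 11) = 4 + 20 = 24)
F(W) = 2 + (-15 + W)*(24 + W) (F(W) = 2 + (W + 24)*(W - 15) = 2 + (24 + W)*(-15 + W) = 2 + (-15 + W)*(24 + W))
1/(F(-24) + (-4 + f)*(-7/6 - 6/4)) = 1/((-358 + (-24)**2 + 9*(-24)) + (-4 + 11)*(-7/6 - 6/4)) = 1/((-358 + 576 - 216) + 7*(-7*1/6 - 6*1/4)) = 1/(2 + 7*(-7/6 - 3/2)) = 1/(2 + 7*(-8/3)) = 1/(2 - 56/3) = 1/(-50/3) = -3/50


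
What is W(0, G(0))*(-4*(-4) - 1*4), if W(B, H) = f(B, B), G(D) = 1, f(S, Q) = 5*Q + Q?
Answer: 0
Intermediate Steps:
f(S, Q) = 6*Q
W(B, H) = 6*B
W(0, G(0))*(-4*(-4) - 1*4) = (6*0)*(-4*(-4) - 1*4) = 0*(16 - 4) = 0*12 = 0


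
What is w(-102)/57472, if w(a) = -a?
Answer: 51/28736 ≈ 0.0017748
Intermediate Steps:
w(-102)/57472 = -1*(-102)/57472 = 102*(1/57472) = 51/28736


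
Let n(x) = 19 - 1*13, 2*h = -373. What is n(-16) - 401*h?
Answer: 149585/2 ≈ 74793.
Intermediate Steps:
h = -373/2 (h = (½)*(-373) = -373/2 ≈ -186.50)
n(x) = 6 (n(x) = 19 - 13 = 6)
n(-16) - 401*h = 6 - 401*(-373/2) = 6 + 149573/2 = 149585/2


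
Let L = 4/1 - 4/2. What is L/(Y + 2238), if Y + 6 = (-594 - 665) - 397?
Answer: 1/288 ≈ 0.0034722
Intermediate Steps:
Y = -1662 (Y = -6 + ((-594 - 665) - 397) = -6 + (-1259 - 397) = -6 - 1656 = -1662)
L = 2 (L = 4*1 - 4*1/2 = 4 - 2 = 2)
L/(Y + 2238) = 2/(-1662 + 2238) = 2/576 = (1/576)*2 = 1/288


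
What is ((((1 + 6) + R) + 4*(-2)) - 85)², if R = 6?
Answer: 6400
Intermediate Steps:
((((1 + 6) + R) + 4*(-2)) - 85)² = ((((1 + 6) + 6) + 4*(-2)) - 85)² = (((7 + 6) - 8) - 85)² = ((13 - 8) - 85)² = (5 - 85)² = (-80)² = 6400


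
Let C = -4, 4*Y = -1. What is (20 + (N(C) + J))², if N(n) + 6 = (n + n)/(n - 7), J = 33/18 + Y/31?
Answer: 4587759289/16744464 ≈ 273.99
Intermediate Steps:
Y = -¼ (Y = (¼)*(-1) = -¼ ≈ -0.25000)
J = 679/372 (J = 33/18 - ¼/31 = 33*(1/18) - ¼*1/31 = 11/6 - 1/124 = 679/372 ≈ 1.8253)
N(n) = -6 + 2*n/(-7 + n) (N(n) = -6 + (n + n)/(n - 7) = -6 + (2*n)/(-7 + n) = -6 + 2*n/(-7 + n))
(20 + (N(C) + J))² = (20 + (2*(21 - 2*(-4))/(-7 - 4) + 679/372))² = (20 + (2*(21 + 8)/(-11) + 679/372))² = (20 + (2*(-1/11)*29 + 679/372))² = (20 + (-58/11 + 679/372))² = (20 - 14107/4092)² = (67733/4092)² = 4587759289/16744464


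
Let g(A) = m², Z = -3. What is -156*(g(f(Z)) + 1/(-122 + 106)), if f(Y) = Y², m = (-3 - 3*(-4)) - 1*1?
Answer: -39897/4 ≈ -9974.3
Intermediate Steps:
m = 8 (m = (-3 + 12) - 1 = 9 - 1 = 8)
g(A) = 64 (g(A) = 8² = 64)
-156*(g(f(Z)) + 1/(-122 + 106)) = -156*(64 + 1/(-122 + 106)) = -156*(64 + 1/(-16)) = -156*(64 - 1/16) = -156*1023/16 = -39897/4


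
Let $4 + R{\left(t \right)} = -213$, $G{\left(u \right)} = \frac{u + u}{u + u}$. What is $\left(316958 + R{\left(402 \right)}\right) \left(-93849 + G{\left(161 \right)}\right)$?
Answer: $-29725509368$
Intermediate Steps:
$G{\left(u \right)} = 1$ ($G{\left(u \right)} = \frac{2 u}{2 u} = 2 u \frac{1}{2 u} = 1$)
$R{\left(t \right)} = -217$ ($R{\left(t \right)} = -4 - 213 = -217$)
$\left(316958 + R{\left(402 \right)}\right) \left(-93849 + G{\left(161 \right)}\right) = \left(316958 - 217\right) \left(-93849 + 1\right) = 316741 \left(-93848\right) = -29725509368$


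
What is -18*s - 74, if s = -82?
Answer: 1402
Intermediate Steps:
-18*s - 74 = -18*(-82) - 74 = 1476 - 74 = 1402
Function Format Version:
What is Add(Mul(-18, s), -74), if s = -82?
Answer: 1402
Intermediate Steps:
Add(Mul(-18, s), -74) = Add(Mul(-18, -82), -74) = Add(1476, -74) = 1402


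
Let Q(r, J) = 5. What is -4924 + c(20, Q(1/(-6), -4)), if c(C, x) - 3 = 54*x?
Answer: -4651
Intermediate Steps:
c(C, x) = 3 + 54*x
-4924 + c(20, Q(1/(-6), -4)) = -4924 + (3 + 54*5) = -4924 + (3 + 270) = -4924 + 273 = -4651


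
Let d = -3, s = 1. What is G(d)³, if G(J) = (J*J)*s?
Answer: 729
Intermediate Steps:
G(J) = J² (G(J) = (J*J)*1 = J²*1 = J²)
G(d)³ = ((-3)²)³ = 9³ = 729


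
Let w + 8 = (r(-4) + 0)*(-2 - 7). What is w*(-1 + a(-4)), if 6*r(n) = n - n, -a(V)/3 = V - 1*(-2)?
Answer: -40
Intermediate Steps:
a(V) = -6 - 3*V (a(V) = -3*(V - 1*(-2)) = -3*(V + 2) = -3*(2 + V) = -6 - 3*V)
r(n) = 0 (r(n) = (n - n)/6 = (⅙)*0 = 0)
w = -8 (w = -8 + (0 + 0)*(-2 - 7) = -8 + 0*(-9) = -8 + 0 = -8)
w*(-1 + a(-4)) = -8*(-1 + (-6 - 3*(-4))) = -8*(-1 + (-6 + 12)) = -8*(-1 + 6) = -8*5 = -40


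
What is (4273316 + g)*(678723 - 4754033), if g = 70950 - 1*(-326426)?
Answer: -19034517814520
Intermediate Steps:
g = 397376 (g = 70950 + 326426 = 397376)
(4273316 + g)*(678723 - 4754033) = (4273316 + 397376)*(678723 - 4754033) = 4670692*(-4075310) = -19034517814520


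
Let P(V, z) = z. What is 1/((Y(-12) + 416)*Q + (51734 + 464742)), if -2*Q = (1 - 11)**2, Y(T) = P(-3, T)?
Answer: 1/496276 ≈ 2.0150e-6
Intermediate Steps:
Y(T) = T
Q = -50 (Q = -(1 - 11)**2/2 = -1/2*(-10)**2 = -1/2*100 = -50)
1/((Y(-12) + 416)*Q + (51734 + 464742)) = 1/((-12 + 416)*(-50) + (51734 + 464742)) = 1/(404*(-50) + 516476) = 1/(-20200 + 516476) = 1/496276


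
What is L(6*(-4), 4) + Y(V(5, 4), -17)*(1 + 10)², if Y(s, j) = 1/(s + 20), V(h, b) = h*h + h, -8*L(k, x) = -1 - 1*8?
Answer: 709/200 ≈ 3.5450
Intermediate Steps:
L(k, x) = 9/8 (L(k, x) = -(-1 - 1*8)/8 = -(-1 - 8)/8 = -⅛*(-9) = 9/8)
V(h, b) = h + h² (V(h, b) = h² + h = h + h²)
Y(s, j) = 1/(20 + s)
L(6*(-4), 4) + Y(V(5, 4), -17)*(1 + 10)² = 9/8 + (1 + 10)²/(20 + 5*(1 + 5)) = 9/8 + 11²/(20 + 5*6) = 9/8 + 121/(20 + 30) = 9/8 + 121/50 = 709/200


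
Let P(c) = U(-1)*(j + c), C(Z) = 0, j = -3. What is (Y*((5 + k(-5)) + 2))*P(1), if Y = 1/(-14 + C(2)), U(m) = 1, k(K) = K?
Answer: 2/7 ≈ 0.28571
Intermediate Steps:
Y = -1/14 (Y = 1/(-14 + 0) = 1/(-14) = -1/14 ≈ -0.071429)
P(c) = -3 + c (P(c) = 1*(-3 + c) = -3 + c)
(Y*((5 + k(-5)) + 2))*P(1) = (-((5 - 5) + 2)/14)*(-3 + 1) = -(0 + 2)/14*(-2) = -1/14*2*(-2) = -⅐*(-2) = 2/7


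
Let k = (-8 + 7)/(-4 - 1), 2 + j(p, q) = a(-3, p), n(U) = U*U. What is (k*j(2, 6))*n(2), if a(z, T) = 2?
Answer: 0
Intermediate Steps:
n(U) = U**2
j(p, q) = 0 (j(p, q) = -2 + 2 = 0)
k = 1/5 (k = -1/(-5) = -1*(-1/5) = 1/5 ≈ 0.20000)
(k*j(2, 6))*n(2) = ((1/5)*0)*2**2 = 0*4 = 0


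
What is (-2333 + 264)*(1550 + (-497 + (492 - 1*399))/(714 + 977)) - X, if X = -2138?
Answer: -5418501216/1691 ≈ -3.2043e+6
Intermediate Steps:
(-2333 + 264)*(1550 + (-497 + (492 - 1*399))/(714 + 977)) - X = (-2333 + 264)*(1550 + (-497 + (492 - 1*399))/(714 + 977)) - 1*(-2138) = -2069*(1550 + (-497 + (492 - 399))/1691) + 2138 = -2069*(1550 + (-497 + 93)*(1/1691)) + 2138 = -2069*(1550 - 404*1/1691) + 2138 = -2069*(1550 - 404/1691) + 2138 = -2069*2620646/1691 + 2138 = -5422116574/1691 + 2138 = -5418501216/1691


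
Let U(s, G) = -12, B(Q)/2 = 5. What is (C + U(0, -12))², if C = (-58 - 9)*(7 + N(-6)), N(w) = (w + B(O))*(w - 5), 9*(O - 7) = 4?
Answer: 6086089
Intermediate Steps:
O = 67/9 (O = 7 + (⅑)*4 = 7 + 4/9 = 67/9 ≈ 7.4444)
B(Q) = 10 (B(Q) = 2*5 = 10)
N(w) = (-5 + w)*(10 + w) (N(w) = (w + 10)*(w - 5) = (10 + w)*(-5 + w) = (-5 + w)*(10 + w))
C = 2479 (C = (-58 - 9)*(7 + (-50 + (-6)² + 5*(-6))) = -67*(7 + (-50 + 36 - 30)) = -67*(7 - 44) = -67*(-37) = 2479)
(C + U(0, -12))² = (2479 - 12)² = 2467² = 6086089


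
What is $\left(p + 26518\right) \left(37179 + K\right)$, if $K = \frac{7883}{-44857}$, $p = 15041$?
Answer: $\frac{69309212680680}{44857} \approx 1.5451 \cdot 10^{9}$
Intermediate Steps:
$K = - \frac{7883}{44857}$ ($K = 7883 \left(- \frac{1}{44857}\right) = - \frac{7883}{44857} \approx -0.17574$)
$\left(p + 26518\right) \left(37179 + K\right) = \left(15041 + 26518\right) \left(37179 - \frac{7883}{44857}\right) = 41559 \cdot \frac{1667730520}{44857} = \frac{69309212680680}{44857}$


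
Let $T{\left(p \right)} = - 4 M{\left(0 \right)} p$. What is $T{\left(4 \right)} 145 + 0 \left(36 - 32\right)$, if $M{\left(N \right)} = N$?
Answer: $0$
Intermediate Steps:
$T{\left(p \right)} = 0$ ($T{\left(p \right)} = \left(-4\right) 0 p = 0 p = 0$)
$T{\left(4 \right)} 145 + 0 \left(36 - 32\right) = 0 \cdot 145 + 0 \left(36 - 32\right) = 0 + 0 \cdot 4 = 0 + 0 = 0$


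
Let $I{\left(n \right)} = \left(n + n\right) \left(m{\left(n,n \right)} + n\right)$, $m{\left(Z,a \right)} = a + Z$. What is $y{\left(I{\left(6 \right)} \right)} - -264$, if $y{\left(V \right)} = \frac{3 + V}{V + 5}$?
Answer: $\frac{58563}{221} \approx 264.99$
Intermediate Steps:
$m{\left(Z,a \right)} = Z + a$
$I{\left(n \right)} = 6 n^{2}$ ($I{\left(n \right)} = \left(n + n\right) \left(\left(n + n\right) + n\right) = 2 n \left(2 n + n\right) = 2 n 3 n = 6 n^{2}$)
$y{\left(V \right)} = \frac{3 + V}{5 + V}$
$y{\left(I{\left(6 \right)} \right)} - -264 = \frac{3 + 6 \cdot 6^{2}}{5 + 6 \cdot 6^{2}} - -264 = \frac{3 + 6 \cdot 36}{5 + 6 \cdot 36} + 264 = \frac{3 + 216}{5 + 216} + 264 = \frac{1}{221} \cdot 219 + 264 = \frac{219}{221} + 264 = \frac{58563}{221}$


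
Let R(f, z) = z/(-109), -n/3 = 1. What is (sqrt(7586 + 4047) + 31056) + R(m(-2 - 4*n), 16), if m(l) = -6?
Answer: 3385088/109 + sqrt(11633) ≈ 31164.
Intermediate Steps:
n = -3 (n = -3*1 = -3)
R(f, z) = -z/109 (R(f, z) = z*(-1/109) = -z/109)
(sqrt(7586 + 4047) + 31056) + R(m(-2 - 4*n), 16) = (sqrt(7586 + 4047) + 31056) - 1/109*16 = (sqrt(11633) + 31056) - 16/109 = (31056 + sqrt(11633)) - 16/109 = 3385088/109 + sqrt(11633)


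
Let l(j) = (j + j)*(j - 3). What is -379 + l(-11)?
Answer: -71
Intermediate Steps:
l(j) = 2*j*(-3 + j) (l(j) = (2*j)*(-3 + j) = 2*j*(-3 + j))
-379 + l(-11) = -379 + 2*(-11)*(-3 - 11) = -379 + 2*(-11)*(-14) = -379 + 308 = -71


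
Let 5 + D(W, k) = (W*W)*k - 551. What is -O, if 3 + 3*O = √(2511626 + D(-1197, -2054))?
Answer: 1 - 2*I*√735119654/3 ≈ 1.0 - 18075.0*I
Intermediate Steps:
D(W, k) = -556 + k*W² (D(W, k) = -5 + ((W*W)*k - 551) = -5 + (W²*k - 551) = -5 + (k*W² - 551) = -5 + (-551 + k*W²) = -556 + k*W²)
O = -1 + 2*I*√735119654/3 (O = -1 + √(2511626 + (-556 - 2054*(-1197)²))/3 = -1 + √(2511626 + (-556 - 2054*1432809))/3 = -1 + √(2511626 + (-556 - 2942989686))/3 = -1 + √(2511626 - 2942990242)/3 = -1 + √(-2940478616)/3 = -1 + (2*I*√735119654)/3 = -1 + 2*I*√735119654/3 ≈ -1.0 + 18075.0*I)
-O = -(-1 + 2*I*√735119654/3) = 1 - 2*I*√735119654/3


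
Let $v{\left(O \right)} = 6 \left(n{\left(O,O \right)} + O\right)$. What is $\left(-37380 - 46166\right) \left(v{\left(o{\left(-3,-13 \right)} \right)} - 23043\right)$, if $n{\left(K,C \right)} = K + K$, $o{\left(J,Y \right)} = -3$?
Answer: $1929661962$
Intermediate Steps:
$n{\left(K,C \right)} = 2 K$
$v{\left(O \right)} = 18 O$ ($v{\left(O \right)} = 6 \left(2 O + O\right) = 6 \cdot 3 O = 18 O$)
$\left(-37380 - 46166\right) \left(v{\left(o{\left(-3,-13 \right)} \right)} - 23043\right) = \left(-37380 - 46166\right) \left(18 \left(-3\right) - 23043\right) = - 83546 \left(-54 - 23043\right) = \left(-83546\right) \left(-23097\right) = 1929661962$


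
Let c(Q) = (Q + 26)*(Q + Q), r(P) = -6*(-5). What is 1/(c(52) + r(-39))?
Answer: 1/8142 ≈ 0.00012282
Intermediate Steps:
r(P) = 30
c(Q) = 2*Q*(26 + Q) (c(Q) = (26 + Q)*(2*Q) = 2*Q*(26 + Q))
1/(c(52) + r(-39)) = 1/(2*52*(26 + 52) + 30) = 1/(2*52*78 + 30) = 1/(8112 + 30) = 1/8142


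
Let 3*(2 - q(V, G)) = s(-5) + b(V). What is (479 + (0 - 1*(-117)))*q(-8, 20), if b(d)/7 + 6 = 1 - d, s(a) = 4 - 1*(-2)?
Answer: -4172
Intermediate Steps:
s(a) = 6 (s(a) = 4 + 2 = 6)
b(d) = -35 - 7*d (b(d) = -42 + 7*(1 - d) = -42 + (7 - 7*d) = -35 - 7*d)
q(V, G) = 35/3 + 7*V/3 (q(V, G) = 2 - (6 + (-35 - 7*V))/3 = 2 - (-29 - 7*V)/3 = 2 + (29/3 + 7*V/3) = 35/3 + 7*V/3)
(479 + (0 - 1*(-117)))*q(-8, 20) = (479 + (0 - 1*(-117)))*(35/3 + (7/3)*(-8)) = (479 + (0 + 117))*(35/3 - 56/3) = (479 + 117)*(-7) = 596*(-7) = -4172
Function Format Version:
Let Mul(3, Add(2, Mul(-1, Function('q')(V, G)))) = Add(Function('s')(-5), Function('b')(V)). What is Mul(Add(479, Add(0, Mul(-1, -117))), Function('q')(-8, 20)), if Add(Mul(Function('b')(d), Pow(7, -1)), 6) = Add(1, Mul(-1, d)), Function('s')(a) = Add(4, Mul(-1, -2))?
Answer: -4172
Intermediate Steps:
Function('s')(a) = 6 (Function('s')(a) = Add(4, 2) = 6)
Function('b')(d) = Add(-35, Mul(-7, d)) (Function('b')(d) = Add(-42, Mul(7, Add(1, Mul(-1, d)))) = Add(-42, Add(7, Mul(-7, d))) = Add(-35, Mul(-7, d)))
Function('q')(V, G) = Add(Rational(35, 3), Mul(Rational(7, 3), V)) (Function('q')(V, G) = Add(2, Mul(Rational(-1, 3), Add(6, Add(-35, Mul(-7, V))))) = Add(2, Mul(Rational(-1, 3), Add(-29, Mul(-7, V)))) = Add(2, Add(Rational(29, 3), Mul(Rational(7, 3), V))) = Add(Rational(35, 3), Mul(Rational(7, 3), V)))
Mul(Add(479, Add(0, Mul(-1, -117))), Function('q')(-8, 20)) = Mul(Add(479, Add(0, Mul(-1, -117))), Add(Rational(35, 3), Mul(Rational(7, 3), -8))) = Mul(Add(479, Add(0, 117)), Add(Rational(35, 3), Rational(-56, 3))) = Mul(Add(479, 117), -7) = Mul(596, -7) = -4172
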